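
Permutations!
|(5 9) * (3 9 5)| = |(3 9)| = 2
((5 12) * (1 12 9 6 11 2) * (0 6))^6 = (0 5 1 11)(2 6 9 12)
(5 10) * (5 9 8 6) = (5 10 9 8 6) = [0, 1, 2, 3, 4, 10, 5, 7, 6, 8, 9]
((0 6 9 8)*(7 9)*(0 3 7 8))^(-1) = (0 9 7 3 8 6)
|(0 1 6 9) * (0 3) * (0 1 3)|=5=|(0 3 1 6 9)|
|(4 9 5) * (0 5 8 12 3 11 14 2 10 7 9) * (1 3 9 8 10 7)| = |(0 5 4)(1 3 11 14 2 7 8 12 9 10)| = 30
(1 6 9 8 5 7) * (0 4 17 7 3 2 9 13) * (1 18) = [4, 6, 9, 2, 17, 3, 13, 18, 5, 8, 10, 11, 12, 0, 14, 15, 16, 7, 1] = (0 4 17 7 18 1 6 13)(2 9 8 5 3)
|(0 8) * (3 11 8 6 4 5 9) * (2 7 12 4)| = 11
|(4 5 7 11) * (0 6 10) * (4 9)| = |(0 6 10)(4 5 7 11 9)| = 15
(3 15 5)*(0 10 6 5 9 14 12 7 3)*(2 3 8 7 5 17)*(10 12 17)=(0 12 5)(2 3 15 9 14 17)(6 10)(7 8)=[12, 1, 3, 15, 4, 0, 10, 8, 7, 14, 6, 11, 5, 13, 17, 9, 16, 2]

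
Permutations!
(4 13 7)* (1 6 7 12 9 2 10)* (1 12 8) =[0, 6, 10, 3, 13, 5, 7, 4, 1, 2, 12, 11, 9, 8] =(1 6 7 4 13 8)(2 10 12 9)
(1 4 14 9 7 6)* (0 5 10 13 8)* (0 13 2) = (0 5 10 2)(1 4 14 9 7 6)(8 13) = [5, 4, 0, 3, 14, 10, 1, 6, 13, 7, 2, 11, 12, 8, 9]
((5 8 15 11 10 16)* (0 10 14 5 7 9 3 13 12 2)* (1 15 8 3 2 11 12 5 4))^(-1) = (0 2 9 7 16 10)(1 4 14 11 12 15)(3 5 13)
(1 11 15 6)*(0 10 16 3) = (0 10 16 3)(1 11 15 6) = [10, 11, 2, 0, 4, 5, 1, 7, 8, 9, 16, 15, 12, 13, 14, 6, 3]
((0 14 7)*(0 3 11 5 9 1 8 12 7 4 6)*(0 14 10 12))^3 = (14)(0 7 5 8 12 11 1 10 3 9)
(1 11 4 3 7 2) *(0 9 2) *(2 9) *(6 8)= (0 2 1 11 4 3 7)(6 8)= [2, 11, 1, 7, 3, 5, 8, 0, 6, 9, 10, 4]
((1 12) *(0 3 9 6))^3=(0 6 9 3)(1 12)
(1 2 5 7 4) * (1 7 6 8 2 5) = (1 5 6 8 2)(4 7) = [0, 5, 1, 3, 7, 6, 8, 4, 2]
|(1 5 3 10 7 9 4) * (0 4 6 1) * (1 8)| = |(0 4)(1 5 3 10 7 9 6 8)| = 8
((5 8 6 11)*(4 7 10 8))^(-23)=(4 11 8 7 5 6 10)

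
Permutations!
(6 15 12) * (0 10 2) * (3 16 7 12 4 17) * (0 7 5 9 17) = (0 10 2 7 12 6 15 4)(3 16 5 9 17) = [10, 1, 7, 16, 0, 9, 15, 12, 8, 17, 2, 11, 6, 13, 14, 4, 5, 3]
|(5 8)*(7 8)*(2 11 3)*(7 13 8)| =|(2 11 3)(5 13 8)| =3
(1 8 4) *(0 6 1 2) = (0 6 1 8 4 2) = [6, 8, 0, 3, 2, 5, 1, 7, 4]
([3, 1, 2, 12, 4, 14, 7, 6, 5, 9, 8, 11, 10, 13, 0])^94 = (0 10 14 12 5 3 8)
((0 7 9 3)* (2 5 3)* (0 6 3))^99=((0 7 9 2 5)(3 6))^99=(0 5 2 9 7)(3 6)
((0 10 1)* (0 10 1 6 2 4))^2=((0 1 10 6 2 4))^2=(0 10 2)(1 6 4)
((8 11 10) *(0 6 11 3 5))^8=((0 6 11 10 8 3 5))^8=(0 6 11 10 8 3 5)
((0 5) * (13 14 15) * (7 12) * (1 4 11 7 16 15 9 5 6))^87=((0 6 1 4 11 7 12 16 15 13 14 9 5))^87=(0 13 7 6 14 12 1 9 16 4 5 15 11)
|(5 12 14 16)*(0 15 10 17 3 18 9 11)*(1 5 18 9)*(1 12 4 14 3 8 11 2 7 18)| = |(0 15 10 17 8 11)(1 5 4 14 16)(2 7 18 12 3 9)| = 30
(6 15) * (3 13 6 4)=(3 13 6 15 4)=[0, 1, 2, 13, 3, 5, 15, 7, 8, 9, 10, 11, 12, 6, 14, 4]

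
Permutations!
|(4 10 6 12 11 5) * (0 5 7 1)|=|(0 5 4 10 6 12 11 7 1)|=9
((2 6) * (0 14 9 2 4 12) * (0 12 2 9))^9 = (0 14)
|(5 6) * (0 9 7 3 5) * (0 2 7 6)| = |(0 9 6 2 7 3 5)| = 7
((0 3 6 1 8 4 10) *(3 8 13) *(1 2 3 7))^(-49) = ((0 8 4 10)(1 13 7)(2 3 6))^(-49) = (0 10 4 8)(1 7 13)(2 6 3)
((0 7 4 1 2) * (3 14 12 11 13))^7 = (0 4 2 7 1)(3 12 13 14 11)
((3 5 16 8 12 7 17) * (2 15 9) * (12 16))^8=(2 9 15)(3 7 5 17 12)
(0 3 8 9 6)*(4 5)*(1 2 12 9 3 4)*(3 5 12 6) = (0 4 12 9 3 8 5 1 2 6) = [4, 2, 6, 8, 12, 1, 0, 7, 5, 3, 10, 11, 9]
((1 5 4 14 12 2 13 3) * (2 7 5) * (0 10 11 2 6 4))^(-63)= (0 11 13 1 4 12 5 10 2 3 6 14 7)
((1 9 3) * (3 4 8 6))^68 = ((1 9 4 8 6 3))^68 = (1 4 6)(3 9 8)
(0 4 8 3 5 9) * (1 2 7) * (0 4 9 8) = [9, 2, 7, 5, 0, 8, 6, 1, 3, 4] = (0 9 4)(1 2 7)(3 5 8)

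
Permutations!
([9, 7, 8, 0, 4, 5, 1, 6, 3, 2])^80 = [0, 6, 2, 3, 4, 5, 7, 1, 8, 9]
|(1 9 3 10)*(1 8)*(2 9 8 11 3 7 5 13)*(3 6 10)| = |(1 8)(2 9 7 5 13)(6 10 11)| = 30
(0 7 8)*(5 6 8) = (0 7 5 6 8) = [7, 1, 2, 3, 4, 6, 8, 5, 0]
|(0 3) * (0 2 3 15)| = |(0 15)(2 3)| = 2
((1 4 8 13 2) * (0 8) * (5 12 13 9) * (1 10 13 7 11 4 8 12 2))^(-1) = ((0 12 7 11 4)(1 8 9 5 2 10 13))^(-1) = (0 4 11 7 12)(1 13 10 2 5 9 8)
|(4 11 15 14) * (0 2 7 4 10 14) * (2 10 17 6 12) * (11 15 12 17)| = 18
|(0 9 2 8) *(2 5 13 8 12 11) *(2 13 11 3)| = 6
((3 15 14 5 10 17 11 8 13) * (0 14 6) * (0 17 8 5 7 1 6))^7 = (0 5 14 10 7 8 1 13 6 3 17 15 11) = ((0 14 7 1 6 17 11 5 10 8 13 3 15))^7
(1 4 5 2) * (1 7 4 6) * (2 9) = [0, 6, 7, 3, 5, 9, 1, 4, 8, 2] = (1 6)(2 7 4 5 9)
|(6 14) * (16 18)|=|(6 14)(16 18)|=2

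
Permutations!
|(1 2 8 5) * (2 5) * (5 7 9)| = 4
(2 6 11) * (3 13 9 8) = [0, 1, 6, 13, 4, 5, 11, 7, 3, 8, 10, 2, 12, 9] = (2 6 11)(3 13 9 8)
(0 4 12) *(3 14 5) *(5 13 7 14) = (0 4 12)(3 5)(7 14 13) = [4, 1, 2, 5, 12, 3, 6, 14, 8, 9, 10, 11, 0, 7, 13]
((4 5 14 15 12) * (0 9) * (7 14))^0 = (15)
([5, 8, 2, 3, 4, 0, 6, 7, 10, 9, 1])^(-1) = [5, 10, 2, 3, 4, 0, 6, 7, 1, 9, 8]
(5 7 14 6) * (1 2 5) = (1 2 5 7 14 6) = [0, 2, 5, 3, 4, 7, 1, 14, 8, 9, 10, 11, 12, 13, 6]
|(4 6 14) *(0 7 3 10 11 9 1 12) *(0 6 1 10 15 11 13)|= |(0 7 3 15 11 9 10 13)(1 12 6 14 4)|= 40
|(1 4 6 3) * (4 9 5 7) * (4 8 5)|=15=|(1 9 4 6 3)(5 7 8)|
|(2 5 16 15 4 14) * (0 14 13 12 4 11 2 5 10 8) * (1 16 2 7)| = 30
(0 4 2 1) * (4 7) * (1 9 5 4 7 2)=(0 2 9 5 4 1)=[2, 0, 9, 3, 1, 4, 6, 7, 8, 5]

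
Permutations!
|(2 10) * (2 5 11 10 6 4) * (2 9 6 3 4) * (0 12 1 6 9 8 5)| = |(0 12 1 6 2 3 4 8 5 11 10)| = 11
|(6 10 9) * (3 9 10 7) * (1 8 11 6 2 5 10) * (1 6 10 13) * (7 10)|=18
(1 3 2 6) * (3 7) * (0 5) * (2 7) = (0 5)(1 2 6)(3 7) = [5, 2, 6, 7, 4, 0, 1, 3]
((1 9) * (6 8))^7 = ((1 9)(6 8))^7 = (1 9)(6 8)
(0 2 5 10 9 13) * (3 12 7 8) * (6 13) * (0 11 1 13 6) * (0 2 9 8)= [9, 13, 5, 12, 4, 10, 6, 0, 3, 2, 8, 1, 7, 11]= (0 9 2 5 10 8 3 12 7)(1 13 11)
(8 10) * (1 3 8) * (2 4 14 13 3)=[0, 2, 4, 8, 14, 5, 6, 7, 10, 9, 1, 11, 12, 3, 13]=(1 2 4 14 13 3 8 10)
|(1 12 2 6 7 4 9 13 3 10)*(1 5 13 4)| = 20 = |(1 12 2 6 7)(3 10 5 13)(4 9)|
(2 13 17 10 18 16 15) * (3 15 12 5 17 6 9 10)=[0, 1, 13, 15, 4, 17, 9, 7, 8, 10, 18, 11, 5, 6, 14, 2, 12, 3, 16]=(2 13 6 9 10 18 16 12 5 17 3 15)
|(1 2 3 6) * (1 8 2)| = |(2 3 6 8)| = 4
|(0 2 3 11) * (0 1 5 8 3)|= 10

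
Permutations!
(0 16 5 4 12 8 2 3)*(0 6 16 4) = (0 4 12 8 2 3 6 16 5) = [4, 1, 3, 6, 12, 0, 16, 7, 2, 9, 10, 11, 8, 13, 14, 15, 5]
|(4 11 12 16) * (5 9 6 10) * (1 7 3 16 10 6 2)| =11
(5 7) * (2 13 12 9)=(2 13 12 9)(5 7)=[0, 1, 13, 3, 4, 7, 6, 5, 8, 2, 10, 11, 9, 12]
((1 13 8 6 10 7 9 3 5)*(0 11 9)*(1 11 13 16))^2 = (16)(0 8 10)(3 11)(5 9)(6 7 13)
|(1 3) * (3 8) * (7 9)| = 6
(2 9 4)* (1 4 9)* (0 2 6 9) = (0 2 1 4 6 9) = [2, 4, 1, 3, 6, 5, 9, 7, 8, 0]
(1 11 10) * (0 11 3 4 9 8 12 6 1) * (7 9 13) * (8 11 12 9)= [12, 3, 2, 4, 13, 5, 1, 8, 9, 11, 0, 10, 6, 7]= (0 12 6 1 3 4 13 7 8 9 11 10)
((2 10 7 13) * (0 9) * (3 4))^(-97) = (0 9)(2 13 7 10)(3 4)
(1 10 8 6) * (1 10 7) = (1 7)(6 10 8) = [0, 7, 2, 3, 4, 5, 10, 1, 6, 9, 8]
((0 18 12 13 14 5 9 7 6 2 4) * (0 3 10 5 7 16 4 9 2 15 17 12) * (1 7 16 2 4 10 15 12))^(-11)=(0 18)(1 6 13 16 5 3 17 7 12 14 10 4 15)(2 9)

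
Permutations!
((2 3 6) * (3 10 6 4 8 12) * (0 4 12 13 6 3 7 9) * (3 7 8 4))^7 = (0 10 13 3 7 6 12 9 2 8)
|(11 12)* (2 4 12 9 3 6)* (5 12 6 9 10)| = 12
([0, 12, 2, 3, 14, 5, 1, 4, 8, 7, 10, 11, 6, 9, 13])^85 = (14)(1 12 6)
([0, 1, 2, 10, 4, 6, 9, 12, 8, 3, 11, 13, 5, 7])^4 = [0, 1, 2, 7, 4, 10, 11, 9, 8, 13, 12, 5, 3, 6]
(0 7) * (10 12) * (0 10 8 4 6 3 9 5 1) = [7, 0, 2, 9, 6, 1, 3, 10, 4, 5, 12, 11, 8] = (0 7 10 12 8 4 6 3 9 5 1)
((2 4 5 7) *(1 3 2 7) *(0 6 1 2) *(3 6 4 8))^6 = ((0 4 5 2 8 3)(1 6))^6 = (8)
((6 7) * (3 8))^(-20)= ((3 8)(6 7))^(-20)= (8)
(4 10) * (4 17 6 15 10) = (6 15 10 17) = [0, 1, 2, 3, 4, 5, 15, 7, 8, 9, 17, 11, 12, 13, 14, 10, 16, 6]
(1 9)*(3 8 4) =(1 9)(3 8 4) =[0, 9, 2, 8, 3, 5, 6, 7, 4, 1]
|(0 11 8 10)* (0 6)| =5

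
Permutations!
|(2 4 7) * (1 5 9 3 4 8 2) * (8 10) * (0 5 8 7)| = |(0 5 9 3 4)(1 8 2 10 7)| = 5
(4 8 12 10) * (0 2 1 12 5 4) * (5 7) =(0 2 1 12 10)(4 8 7 5) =[2, 12, 1, 3, 8, 4, 6, 5, 7, 9, 0, 11, 10]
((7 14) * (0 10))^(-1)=((0 10)(7 14))^(-1)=(0 10)(7 14)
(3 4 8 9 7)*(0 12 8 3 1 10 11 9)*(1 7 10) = [12, 1, 2, 4, 3, 5, 6, 7, 0, 10, 11, 9, 8] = (0 12 8)(3 4)(9 10 11)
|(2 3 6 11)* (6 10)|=|(2 3 10 6 11)|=5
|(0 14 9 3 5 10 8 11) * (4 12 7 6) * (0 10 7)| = |(0 14 9 3 5 7 6 4 12)(8 11 10)| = 9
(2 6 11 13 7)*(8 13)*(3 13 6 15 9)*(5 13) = (2 15 9 3 5 13 7)(6 11 8) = [0, 1, 15, 5, 4, 13, 11, 2, 6, 3, 10, 8, 12, 7, 14, 9]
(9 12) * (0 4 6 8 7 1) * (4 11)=(0 11 4 6 8 7 1)(9 12)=[11, 0, 2, 3, 6, 5, 8, 1, 7, 12, 10, 4, 9]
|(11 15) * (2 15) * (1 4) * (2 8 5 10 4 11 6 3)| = 12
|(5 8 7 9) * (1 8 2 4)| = 7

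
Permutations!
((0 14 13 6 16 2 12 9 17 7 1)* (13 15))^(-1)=(0 1 7 17 9 12 2 16 6 13 15 14)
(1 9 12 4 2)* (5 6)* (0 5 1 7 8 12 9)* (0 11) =[5, 11, 7, 3, 2, 6, 1, 8, 12, 9, 10, 0, 4] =(0 5 6 1 11)(2 7 8 12 4)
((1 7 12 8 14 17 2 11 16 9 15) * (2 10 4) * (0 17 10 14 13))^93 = (0 10 11 15 12)(1 8 17 4 16)(2 9 7 13 14)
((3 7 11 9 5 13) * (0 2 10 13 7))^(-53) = ((0 2 10 13 3)(5 7 11 9))^(-53) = (0 10 3 2 13)(5 9 11 7)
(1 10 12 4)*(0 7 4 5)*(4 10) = (0 7 10 12 5)(1 4) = [7, 4, 2, 3, 1, 0, 6, 10, 8, 9, 12, 11, 5]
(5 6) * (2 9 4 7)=[0, 1, 9, 3, 7, 6, 5, 2, 8, 4]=(2 9 4 7)(5 6)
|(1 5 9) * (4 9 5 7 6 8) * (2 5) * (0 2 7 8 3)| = |(0 2 5 7 6 3)(1 8 4 9)| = 12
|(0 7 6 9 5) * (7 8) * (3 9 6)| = 6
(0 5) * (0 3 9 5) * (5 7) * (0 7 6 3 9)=[7, 1, 2, 0, 4, 9, 3, 5, 8, 6]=(0 7 5 9 6 3)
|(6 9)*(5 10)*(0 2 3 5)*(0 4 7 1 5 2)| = |(1 5 10 4 7)(2 3)(6 9)| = 10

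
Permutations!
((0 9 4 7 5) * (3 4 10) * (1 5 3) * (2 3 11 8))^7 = (0 10 5 9 1)(2 3 4 7 11 8)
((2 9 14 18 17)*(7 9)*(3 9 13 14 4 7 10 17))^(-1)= ((2 10 17)(3 9 4 7 13 14 18))^(-1)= (2 17 10)(3 18 14 13 7 4 9)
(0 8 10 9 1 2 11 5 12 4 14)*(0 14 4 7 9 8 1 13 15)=[1, 2, 11, 3, 4, 12, 6, 9, 10, 13, 8, 5, 7, 15, 14, 0]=(0 1 2 11 5 12 7 9 13 15)(8 10)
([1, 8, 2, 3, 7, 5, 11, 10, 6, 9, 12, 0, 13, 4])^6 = (0 1 8 6 11)(4 7 10 12 13)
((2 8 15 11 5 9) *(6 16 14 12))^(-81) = (2 11)(5 8)(6 12 14 16)(9 15)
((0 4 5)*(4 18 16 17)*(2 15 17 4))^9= ((0 18 16 4 5)(2 15 17))^9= (0 5 4 16 18)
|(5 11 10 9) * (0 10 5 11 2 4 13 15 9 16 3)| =28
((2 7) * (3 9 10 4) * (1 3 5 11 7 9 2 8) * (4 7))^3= (11)(1 9 8 2 7 3 10)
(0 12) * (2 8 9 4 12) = (0 2 8 9 4 12) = [2, 1, 8, 3, 12, 5, 6, 7, 9, 4, 10, 11, 0]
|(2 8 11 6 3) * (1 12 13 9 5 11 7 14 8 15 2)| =|(1 12 13 9 5 11 6 3)(2 15)(7 14 8)| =24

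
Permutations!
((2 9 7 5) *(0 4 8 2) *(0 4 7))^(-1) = (0 9 2 8 4 5 7)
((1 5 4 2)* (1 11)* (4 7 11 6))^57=((1 5 7 11)(2 6 4))^57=(1 5 7 11)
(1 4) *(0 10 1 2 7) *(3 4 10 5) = (0 5 3 4 2 7)(1 10) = [5, 10, 7, 4, 2, 3, 6, 0, 8, 9, 1]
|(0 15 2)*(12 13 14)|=|(0 15 2)(12 13 14)|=3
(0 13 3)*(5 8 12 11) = (0 13 3)(5 8 12 11) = [13, 1, 2, 0, 4, 8, 6, 7, 12, 9, 10, 5, 11, 3]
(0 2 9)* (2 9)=(0 9)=[9, 1, 2, 3, 4, 5, 6, 7, 8, 0]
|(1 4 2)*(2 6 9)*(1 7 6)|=4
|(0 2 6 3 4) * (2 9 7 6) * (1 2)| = 6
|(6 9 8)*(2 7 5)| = 3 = |(2 7 5)(6 9 8)|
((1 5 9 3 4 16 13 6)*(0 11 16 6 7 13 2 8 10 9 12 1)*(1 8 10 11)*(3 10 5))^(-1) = (0 6 4 3 1)(2 16 11 8 12 5)(7 13)(9 10)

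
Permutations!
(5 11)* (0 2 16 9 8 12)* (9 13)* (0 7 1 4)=(0 2 16 13 9 8 12 7 1 4)(5 11)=[2, 4, 16, 3, 0, 11, 6, 1, 12, 8, 10, 5, 7, 9, 14, 15, 13]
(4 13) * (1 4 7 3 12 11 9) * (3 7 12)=(1 4 13 12 11 9)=[0, 4, 2, 3, 13, 5, 6, 7, 8, 1, 10, 9, 11, 12]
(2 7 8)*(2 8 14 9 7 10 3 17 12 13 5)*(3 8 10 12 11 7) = [0, 1, 12, 17, 4, 2, 6, 14, 10, 3, 8, 7, 13, 5, 9, 15, 16, 11] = (2 12 13 5)(3 17 11 7 14 9)(8 10)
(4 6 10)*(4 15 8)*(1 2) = (1 2)(4 6 10 15 8) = [0, 2, 1, 3, 6, 5, 10, 7, 4, 9, 15, 11, 12, 13, 14, 8]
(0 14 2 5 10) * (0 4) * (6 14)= [6, 1, 5, 3, 0, 10, 14, 7, 8, 9, 4, 11, 12, 13, 2]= (0 6 14 2 5 10 4)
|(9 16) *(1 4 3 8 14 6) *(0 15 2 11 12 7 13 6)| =26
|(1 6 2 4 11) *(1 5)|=|(1 6 2 4 11 5)|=6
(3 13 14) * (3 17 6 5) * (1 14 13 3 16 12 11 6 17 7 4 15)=[0, 14, 2, 3, 15, 16, 5, 4, 8, 9, 10, 6, 11, 13, 7, 1, 12, 17]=(17)(1 14 7 4 15)(5 16 12 11 6)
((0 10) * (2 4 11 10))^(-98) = (0 4 10 2 11)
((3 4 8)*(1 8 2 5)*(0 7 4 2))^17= ((0 7 4)(1 8 3 2 5))^17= (0 4 7)(1 3 5 8 2)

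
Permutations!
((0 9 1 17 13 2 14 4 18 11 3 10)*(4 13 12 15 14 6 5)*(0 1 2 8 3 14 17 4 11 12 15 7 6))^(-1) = ((0 9 2)(1 4 18 12 7 6 5 11 14 13 8 3 10)(15 17))^(-1) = (0 2 9)(1 10 3 8 13 14 11 5 6 7 12 18 4)(15 17)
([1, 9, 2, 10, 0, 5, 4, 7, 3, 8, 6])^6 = [6, 4, 2, 9, 10, 5, 3, 7, 1, 0, 8]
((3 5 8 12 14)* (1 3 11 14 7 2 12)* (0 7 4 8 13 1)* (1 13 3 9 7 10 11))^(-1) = (0 8 4 12 2 7 9 1 14 11 10)(3 5)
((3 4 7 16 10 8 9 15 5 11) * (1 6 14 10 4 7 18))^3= ((1 6 14 10 8 9 15 5 11 3 7 16 4 18))^3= (1 10 15 3 4 6 8 5 7 18 14 9 11 16)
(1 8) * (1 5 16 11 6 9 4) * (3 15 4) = (1 8 5 16 11 6 9 3 15 4) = [0, 8, 2, 15, 1, 16, 9, 7, 5, 3, 10, 6, 12, 13, 14, 4, 11]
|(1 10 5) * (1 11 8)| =|(1 10 5 11 8)| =5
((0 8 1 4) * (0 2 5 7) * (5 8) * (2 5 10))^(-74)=((0 10 2 8 1 4 5 7))^(-74)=(0 5 1 2)(4 8 10 7)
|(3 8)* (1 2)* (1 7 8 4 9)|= |(1 2 7 8 3 4 9)|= 7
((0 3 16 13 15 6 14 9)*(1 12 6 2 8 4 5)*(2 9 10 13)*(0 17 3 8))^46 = (0 16 17 15 10 6 1 4)(2 3 9 13 14 12 5 8)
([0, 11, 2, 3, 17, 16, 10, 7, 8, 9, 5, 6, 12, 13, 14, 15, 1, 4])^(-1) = (1 16 5 10 6 11)(4 17)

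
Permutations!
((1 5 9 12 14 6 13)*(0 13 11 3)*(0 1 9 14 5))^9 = ((0 13 9 12 5 14 6 11 3 1))^9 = (0 1 3 11 6 14 5 12 9 13)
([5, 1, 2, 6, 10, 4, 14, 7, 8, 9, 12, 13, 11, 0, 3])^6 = (14)(0 13 11 12 10 4 5)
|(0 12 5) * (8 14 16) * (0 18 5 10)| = |(0 12 10)(5 18)(8 14 16)| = 6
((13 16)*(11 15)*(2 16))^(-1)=((2 16 13)(11 15))^(-1)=(2 13 16)(11 15)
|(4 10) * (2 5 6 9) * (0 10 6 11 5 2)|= 10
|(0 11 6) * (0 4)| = |(0 11 6 4)| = 4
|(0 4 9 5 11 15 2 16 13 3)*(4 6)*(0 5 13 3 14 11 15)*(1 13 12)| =|(0 6 4 9 12 1 13 14 11)(2 16 3 5 15)| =45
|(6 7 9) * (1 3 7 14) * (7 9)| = |(1 3 9 6 14)| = 5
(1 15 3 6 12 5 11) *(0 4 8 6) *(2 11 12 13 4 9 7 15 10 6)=[9, 10, 11, 0, 8, 12, 13, 15, 2, 7, 6, 1, 5, 4, 14, 3]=(0 9 7 15 3)(1 10 6 13 4 8 2 11)(5 12)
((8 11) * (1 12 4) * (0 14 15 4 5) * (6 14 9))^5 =(0 4 9 1 6 12 14 5 15)(8 11)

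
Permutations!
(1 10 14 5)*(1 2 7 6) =(1 10 14 5 2 7 6) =[0, 10, 7, 3, 4, 2, 1, 6, 8, 9, 14, 11, 12, 13, 5]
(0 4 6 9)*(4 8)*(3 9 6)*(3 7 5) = (0 8 4 7 5 3 9) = [8, 1, 2, 9, 7, 3, 6, 5, 4, 0]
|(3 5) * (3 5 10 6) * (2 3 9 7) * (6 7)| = |(2 3 10 7)(6 9)| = 4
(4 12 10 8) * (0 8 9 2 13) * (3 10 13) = (0 8 4 12 13)(2 3 10 9) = [8, 1, 3, 10, 12, 5, 6, 7, 4, 2, 9, 11, 13, 0]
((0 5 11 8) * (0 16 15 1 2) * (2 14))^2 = (0 11 16 1 2 5 8 15 14)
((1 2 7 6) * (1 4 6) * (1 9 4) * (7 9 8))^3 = (1 4 2 6 9)(7 8)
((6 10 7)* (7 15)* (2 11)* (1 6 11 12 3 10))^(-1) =((1 6)(2 12 3 10 15 7 11))^(-1) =(1 6)(2 11 7 15 10 3 12)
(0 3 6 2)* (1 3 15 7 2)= [15, 3, 0, 6, 4, 5, 1, 2, 8, 9, 10, 11, 12, 13, 14, 7]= (0 15 7 2)(1 3 6)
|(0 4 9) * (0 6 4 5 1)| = |(0 5 1)(4 9 6)| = 3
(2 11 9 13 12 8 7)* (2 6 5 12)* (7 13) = (2 11 9 7 6 5 12 8 13) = [0, 1, 11, 3, 4, 12, 5, 6, 13, 7, 10, 9, 8, 2]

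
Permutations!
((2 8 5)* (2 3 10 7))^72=(10)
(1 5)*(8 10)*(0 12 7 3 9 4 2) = (0 12 7 3 9 4 2)(1 5)(8 10) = [12, 5, 0, 9, 2, 1, 6, 3, 10, 4, 8, 11, 7]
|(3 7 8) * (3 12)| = 4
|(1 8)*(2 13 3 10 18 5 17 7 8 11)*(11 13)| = |(1 13 3 10 18 5 17 7 8)(2 11)| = 18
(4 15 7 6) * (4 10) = [0, 1, 2, 3, 15, 5, 10, 6, 8, 9, 4, 11, 12, 13, 14, 7] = (4 15 7 6 10)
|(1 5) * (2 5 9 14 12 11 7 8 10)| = 10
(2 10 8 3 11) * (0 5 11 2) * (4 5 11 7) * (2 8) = [11, 1, 10, 8, 5, 7, 6, 4, 3, 9, 2, 0] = (0 11)(2 10)(3 8)(4 5 7)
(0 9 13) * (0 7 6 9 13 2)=(0 13 7 6 9 2)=[13, 1, 0, 3, 4, 5, 9, 6, 8, 2, 10, 11, 12, 7]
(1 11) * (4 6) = (1 11)(4 6) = [0, 11, 2, 3, 6, 5, 4, 7, 8, 9, 10, 1]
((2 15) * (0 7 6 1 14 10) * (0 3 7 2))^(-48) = (15)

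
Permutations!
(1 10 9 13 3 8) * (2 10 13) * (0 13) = (0 13 3 8 1)(2 10 9) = [13, 0, 10, 8, 4, 5, 6, 7, 1, 2, 9, 11, 12, 3]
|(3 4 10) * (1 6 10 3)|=|(1 6 10)(3 4)|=6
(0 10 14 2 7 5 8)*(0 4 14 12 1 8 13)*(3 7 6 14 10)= [3, 8, 6, 7, 10, 13, 14, 5, 4, 9, 12, 11, 1, 0, 2]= (0 3 7 5 13)(1 8 4 10 12)(2 6 14)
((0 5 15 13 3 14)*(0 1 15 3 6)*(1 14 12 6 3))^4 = ((0 5 1 15 13 3 12 6))^4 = (0 13)(1 12)(3 5)(6 15)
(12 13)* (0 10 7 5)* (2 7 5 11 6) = (0 10 5)(2 7 11 6)(12 13) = [10, 1, 7, 3, 4, 0, 2, 11, 8, 9, 5, 6, 13, 12]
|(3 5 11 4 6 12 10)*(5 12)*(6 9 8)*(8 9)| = |(3 12 10)(4 8 6 5 11)| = 15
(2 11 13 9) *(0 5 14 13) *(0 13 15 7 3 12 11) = (0 5 14 15 7 3 12 11 13 9 2) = [5, 1, 0, 12, 4, 14, 6, 3, 8, 2, 10, 13, 11, 9, 15, 7]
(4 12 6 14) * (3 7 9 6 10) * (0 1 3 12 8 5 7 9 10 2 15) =(0 1 3 9 6 14 4 8 5 7 10 12 2 15) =[1, 3, 15, 9, 8, 7, 14, 10, 5, 6, 12, 11, 2, 13, 4, 0]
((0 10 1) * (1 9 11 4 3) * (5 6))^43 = (0 10 9 11 4 3 1)(5 6)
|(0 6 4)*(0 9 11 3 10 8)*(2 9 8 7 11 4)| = 12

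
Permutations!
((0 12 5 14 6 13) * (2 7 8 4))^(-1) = (0 13 6 14 5 12)(2 4 8 7)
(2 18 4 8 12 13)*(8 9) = (2 18 4 9 8 12 13) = [0, 1, 18, 3, 9, 5, 6, 7, 12, 8, 10, 11, 13, 2, 14, 15, 16, 17, 4]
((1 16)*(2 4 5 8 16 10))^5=(1 8 4 10 16 5 2)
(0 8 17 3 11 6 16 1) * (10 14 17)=(0 8 10 14 17 3 11 6 16 1)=[8, 0, 2, 11, 4, 5, 16, 7, 10, 9, 14, 6, 12, 13, 17, 15, 1, 3]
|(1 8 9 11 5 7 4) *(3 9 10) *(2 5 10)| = 12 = |(1 8 2 5 7 4)(3 9 11 10)|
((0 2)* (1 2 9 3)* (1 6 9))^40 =(0 1 2)(3 6 9)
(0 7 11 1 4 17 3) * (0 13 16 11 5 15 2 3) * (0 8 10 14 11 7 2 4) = [2, 0, 3, 13, 17, 15, 6, 5, 10, 9, 14, 1, 12, 16, 11, 4, 7, 8] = (0 2 3 13 16 7 5 15 4 17 8 10 14 11 1)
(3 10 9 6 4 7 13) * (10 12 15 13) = (3 12 15 13)(4 7 10 9 6) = [0, 1, 2, 12, 7, 5, 4, 10, 8, 6, 9, 11, 15, 3, 14, 13]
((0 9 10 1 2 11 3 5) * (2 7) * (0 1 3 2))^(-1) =(0 7 1 5 3 10 9)(2 11)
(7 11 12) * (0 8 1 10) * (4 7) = (0 8 1 10)(4 7 11 12) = [8, 10, 2, 3, 7, 5, 6, 11, 1, 9, 0, 12, 4]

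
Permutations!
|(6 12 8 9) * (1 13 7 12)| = 7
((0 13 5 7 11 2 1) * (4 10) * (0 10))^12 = (0 7 1)(2 4 5)(10 13 11)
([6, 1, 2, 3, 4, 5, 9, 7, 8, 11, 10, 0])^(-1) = (0 11 9 6)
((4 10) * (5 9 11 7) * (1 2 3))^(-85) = (1 3 2)(4 10)(5 7 11 9)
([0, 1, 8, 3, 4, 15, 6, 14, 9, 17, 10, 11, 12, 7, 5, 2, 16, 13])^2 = [0, 1, 9, 3, 4, 2, 6, 5, 17, 13, 10, 11, 12, 14, 15, 8, 16, 7]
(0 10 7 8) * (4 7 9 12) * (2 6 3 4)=[10, 1, 6, 4, 7, 5, 3, 8, 0, 12, 9, 11, 2]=(0 10 9 12 2 6 3 4 7 8)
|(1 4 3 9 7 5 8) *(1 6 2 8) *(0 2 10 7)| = 11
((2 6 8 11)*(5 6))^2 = ((2 5 6 8 11))^2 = (2 6 11 5 8)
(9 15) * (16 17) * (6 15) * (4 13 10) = (4 13 10)(6 15 9)(16 17) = [0, 1, 2, 3, 13, 5, 15, 7, 8, 6, 4, 11, 12, 10, 14, 9, 17, 16]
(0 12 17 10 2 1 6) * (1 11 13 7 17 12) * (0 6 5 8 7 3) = [1, 5, 11, 0, 4, 8, 6, 17, 7, 9, 2, 13, 12, 3, 14, 15, 16, 10] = (0 1 5 8 7 17 10 2 11 13 3)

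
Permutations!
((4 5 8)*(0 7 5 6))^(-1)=(0 6 4 8 5 7)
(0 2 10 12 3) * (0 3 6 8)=[2, 1, 10, 3, 4, 5, 8, 7, 0, 9, 12, 11, 6]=(0 2 10 12 6 8)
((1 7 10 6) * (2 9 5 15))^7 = (1 6 10 7)(2 15 5 9)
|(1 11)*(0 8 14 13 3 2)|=|(0 8 14 13 3 2)(1 11)|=6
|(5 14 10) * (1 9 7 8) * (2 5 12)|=20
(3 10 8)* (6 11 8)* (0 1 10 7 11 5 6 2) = [1, 10, 0, 7, 4, 6, 5, 11, 3, 9, 2, 8] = (0 1 10 2)(3 7 11 8)(5 6)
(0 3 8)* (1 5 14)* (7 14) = (0 3 8)(1 5 7 14) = [3, 5, 2, 8, 4, 7, 6, 14, 0, 9, 10, 11, 12, 13, 1]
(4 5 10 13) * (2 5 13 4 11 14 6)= (2 5 10 4 13 11 14 6)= [0, 1, 5, 3, 13, 10, 2, 7, 8, 9, 4, 14, 12, 11, 6]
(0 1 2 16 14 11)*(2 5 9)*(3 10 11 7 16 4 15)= (0 1 5 9 2 4 15 3 10 11)(7 16 14)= [1, 5, 4, 10, 15, 9, 6, 16, 8, 2, 11, 0, 12, 13, 7, 3, 14]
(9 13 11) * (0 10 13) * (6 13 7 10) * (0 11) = (0 6 13)(7 10)(9 11) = [6, 1, 2, 3, 4, 5, 13, 10, 8, 11, 7, 9, 12, 0]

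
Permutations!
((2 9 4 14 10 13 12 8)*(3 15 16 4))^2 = (2 3 16 14 13 8 9 15 4 10 12) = ((2 9 3 15 16 4 14 10 13 12 8))^2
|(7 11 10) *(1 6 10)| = |(1 6 10 7 11)| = 5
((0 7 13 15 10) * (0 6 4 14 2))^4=((0 7 13 15 10 6 4 14 2))^4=(0 10 2 15 14 13 4 7 6)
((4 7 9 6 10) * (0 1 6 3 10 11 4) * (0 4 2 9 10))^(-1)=((0 1 6 11 2 9 3)(4 7 10))^(-1)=(0 3 9 2 11 6 1)(4 10 7)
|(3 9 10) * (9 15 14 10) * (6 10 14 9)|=5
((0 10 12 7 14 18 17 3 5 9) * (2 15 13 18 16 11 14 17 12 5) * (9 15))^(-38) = (0 2 17 12 13 5)(3 7 18 15 10 9)(11 14 16)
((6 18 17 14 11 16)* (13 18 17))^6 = (18)(6 17 14 11 16)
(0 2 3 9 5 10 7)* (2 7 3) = (0 7)(3 9 5 10) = [7, 1, 2, 9, 4, 10, 6, 0, 8, 5, 3]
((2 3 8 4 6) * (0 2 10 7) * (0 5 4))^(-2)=(0 3)(2 8)(4 7 6 5 10)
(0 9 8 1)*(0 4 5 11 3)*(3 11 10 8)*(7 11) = (0 9 3)(1 4 5 10 8)(7 11) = [9, 4, 2, 0, 5, 10, 6, 11, 1, 3, 8, 7]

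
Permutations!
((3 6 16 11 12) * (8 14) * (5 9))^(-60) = (16)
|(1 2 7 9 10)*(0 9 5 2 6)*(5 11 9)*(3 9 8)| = 11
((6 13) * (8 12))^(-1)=(6 13)(8 12)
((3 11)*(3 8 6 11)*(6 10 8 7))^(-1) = ((6 11 7)(8 10))^(-1) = (6 7 11)(8 10)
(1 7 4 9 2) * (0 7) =(0 7 4 9 2 1) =[7, 0, 1, 3, 9, 5, 6, 4, 8, 2]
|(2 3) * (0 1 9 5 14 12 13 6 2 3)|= 9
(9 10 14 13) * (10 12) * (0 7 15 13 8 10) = (0 7 15 13 9 12)(8 10 14) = [7, 1, 2, 3, 4, 5, 6, 15, 10, 12, 14, 11, 0, 9, 8, 13]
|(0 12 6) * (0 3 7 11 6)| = |(0 12)(3 7 11 6)| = 4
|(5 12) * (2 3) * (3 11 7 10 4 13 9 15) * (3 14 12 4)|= |(2 11 7 10 3)(4 13 9 15 14 12 5)|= 35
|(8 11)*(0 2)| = 2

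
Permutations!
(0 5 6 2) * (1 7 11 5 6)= [6, 7, 0, 3, 4, 1, 2, 11, 8, 9, 10, 5]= (0 6 2)(1 7 11 5)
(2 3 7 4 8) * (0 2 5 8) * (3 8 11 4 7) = (0 2 8 5 11 4) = [2, 1, 8, 3, 0, 11, 6, 7, 5, 9, 10, 4]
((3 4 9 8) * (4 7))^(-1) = (3 8 9 4 7)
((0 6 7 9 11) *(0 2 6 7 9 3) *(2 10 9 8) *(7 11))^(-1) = ((0 11 10 9 7 3)(2 6 8))^(-1) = (0 3 7 9 10 11)(2 8 6)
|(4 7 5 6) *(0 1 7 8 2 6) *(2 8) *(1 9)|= 15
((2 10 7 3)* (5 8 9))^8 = ((2 10 7 3)(5 8 9))^8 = (10)(5 9 8)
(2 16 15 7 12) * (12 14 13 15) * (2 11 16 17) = (2 17)(7 14 13 15)(11 16 12) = [0, 1, 17, 3, 4, 5, 6, 14, 8, 9, 10, 16, 11, 15, 13, 7, 12, 2]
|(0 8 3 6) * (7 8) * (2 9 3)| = 7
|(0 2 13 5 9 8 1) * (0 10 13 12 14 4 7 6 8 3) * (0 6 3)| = 14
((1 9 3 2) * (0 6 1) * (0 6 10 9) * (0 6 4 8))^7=(10)(1 6)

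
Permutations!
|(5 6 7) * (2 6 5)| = 3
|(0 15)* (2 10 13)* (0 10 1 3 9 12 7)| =10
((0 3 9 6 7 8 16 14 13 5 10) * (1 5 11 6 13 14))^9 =((0 3 9 13 11 6 7 8 16 1 5 10))^9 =(0 1 7 13)(3 5 8 11)(6 9 10 16)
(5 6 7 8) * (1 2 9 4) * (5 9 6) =(1 2 6 7 8 9 4) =[0, 2, 6, 3, 1, 5, 7, 8, 9, 4]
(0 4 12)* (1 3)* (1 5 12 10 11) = [4, 3, 2, 5, 10, 12, 6, 7, 8, 9, 11, 1, 0] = (0 4 10 11 1 3 5 12)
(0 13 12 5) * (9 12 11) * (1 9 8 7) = (0 13 11 8 7 1 9 12 5) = [13, 9, 2, 3, 4, 0, 6, 1, 7, 12, 10, 8, 5, 11]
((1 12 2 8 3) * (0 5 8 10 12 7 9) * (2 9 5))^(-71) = (0 9 12 10 2)(1 3 8 5 7)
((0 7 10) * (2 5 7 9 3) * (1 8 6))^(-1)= (0 10 7 5 2 3 9)(1 6 8)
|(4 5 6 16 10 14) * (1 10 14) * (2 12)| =10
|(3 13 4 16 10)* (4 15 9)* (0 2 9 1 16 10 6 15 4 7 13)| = |(0 2 9 7 13 4 10 3)(1 16 6 15)| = 8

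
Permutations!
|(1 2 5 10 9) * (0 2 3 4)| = |(0 2 5 10 9 1 3 4)| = 8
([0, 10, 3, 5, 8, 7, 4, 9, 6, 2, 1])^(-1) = (1 10)(2 9 7 5 3)(4 6 8)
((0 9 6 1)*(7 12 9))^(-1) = (0 1 6 9 12 7)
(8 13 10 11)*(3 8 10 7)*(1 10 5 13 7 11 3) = [0, 10, 2, 8, 4, 13, 6, 1, 7, 9, 3, 5, 12, 11] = (1 10 3 8 7)(5 13 11)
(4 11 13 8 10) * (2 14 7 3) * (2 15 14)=[0, 1, 2, 15, 11, 5, 6, 3, 10, 9, 4, 13, 12, 8, 7, 14]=(3 15 14 7)(4 11 13 8 10)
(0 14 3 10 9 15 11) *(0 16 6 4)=(0 14 3 10 9 15 11 16 6 4)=[14, 1, 2, 10, 0, 5, 4, 7, 8, 15, 9, 16, 12, 13, 3, 11, 6]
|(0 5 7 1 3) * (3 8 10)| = |(0 5 7 1 8 10 3)| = 7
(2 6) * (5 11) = (2 6)(5 11) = [0, 1, 6, 3, 4, 11, 2, 7, 8, 9, 10, 5]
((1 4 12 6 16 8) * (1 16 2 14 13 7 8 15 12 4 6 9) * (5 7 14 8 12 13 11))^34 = ((1 6 2 8 16 15 13 14 11 5 7 12 9))^34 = (1 11 8 12 13 6 5 16 9 14 2 7 15)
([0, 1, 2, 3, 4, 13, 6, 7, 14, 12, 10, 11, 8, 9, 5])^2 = (5 9 8)(12 14 13)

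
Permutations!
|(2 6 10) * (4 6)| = 4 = |(2 4 6 10)|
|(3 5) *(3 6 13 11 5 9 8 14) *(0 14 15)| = |(0 14 3 9 8 15)(5 6 13 11)| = 12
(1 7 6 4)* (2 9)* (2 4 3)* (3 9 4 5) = (1 7 6 9 5 3 2 4) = [0, 7, 4, 2, 1, 3, 9, 6, 8, 5]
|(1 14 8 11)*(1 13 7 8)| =4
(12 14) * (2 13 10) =(2 13 10)(12 14) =[0, 1, 13, 3, 4, 5, 6, 7, 8, 9, 2, 11, 14, 10, 12]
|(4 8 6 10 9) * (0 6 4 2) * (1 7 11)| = |(0 6 10 9 2)(1 7 11)(4 8)| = 30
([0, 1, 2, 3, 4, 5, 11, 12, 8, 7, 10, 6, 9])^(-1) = (6 11)(7 9 12)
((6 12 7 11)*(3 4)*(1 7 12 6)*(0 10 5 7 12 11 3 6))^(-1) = (0 6 4 3 7 5 10)(1 11 12)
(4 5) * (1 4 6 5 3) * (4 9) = (1 9 4 3)(5 6) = [0, 9, 2, 1, 3, 6, 5, 7, 8, 4]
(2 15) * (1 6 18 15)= (1 6 18 15 2)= [0, 6, 1, 3, 4, 5, 18, 7, 8, 9, 10, 11, 12, 13, 14, 2, 16, 17, 15]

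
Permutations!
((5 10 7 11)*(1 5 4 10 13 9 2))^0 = (13)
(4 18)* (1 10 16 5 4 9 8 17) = [0, 10, 2, 3, 18, 4, 6, 7, 17, 8, 16, 11, 12, 13, 14, 15, 5, 1, 9] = (1 10 16 5 4 18 9 8 17)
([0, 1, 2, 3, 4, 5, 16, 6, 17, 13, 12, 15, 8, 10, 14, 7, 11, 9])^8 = [0, 1, 2, 3, 4, 5, 15, 11, 9, 10, 8, 6, 17, 12, 14, 16, 7, 13]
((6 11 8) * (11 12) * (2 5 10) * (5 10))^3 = (2 10)(6 8 11 12)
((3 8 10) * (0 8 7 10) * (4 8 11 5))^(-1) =(0 8 4 5 11)(3 10 7)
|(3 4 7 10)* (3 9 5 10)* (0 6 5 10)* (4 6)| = |(0 4 7 3 6 5)(9 10)| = 6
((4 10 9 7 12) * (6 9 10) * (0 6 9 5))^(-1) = ((0 6 5)(4 9 7 12))^(-1) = (0 5 6)(4 12 7 9)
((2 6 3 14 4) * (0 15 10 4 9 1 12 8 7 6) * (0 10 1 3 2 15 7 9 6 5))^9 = (1 4 2 14 9 12 15 10 6 3 8)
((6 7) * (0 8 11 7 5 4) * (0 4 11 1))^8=((0 8 1)(5 11 7 6))^8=(11)(0 1 8)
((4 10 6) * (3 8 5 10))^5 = (3 4 6 10 5 8)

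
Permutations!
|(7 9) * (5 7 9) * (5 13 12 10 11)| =6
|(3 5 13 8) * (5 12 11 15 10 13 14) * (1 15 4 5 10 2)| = |(1 15 2)(3 12 11 4 5 14 10 13 8)| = 9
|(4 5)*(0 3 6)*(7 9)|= |(0 3 6)(4 5)(7 9)|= 6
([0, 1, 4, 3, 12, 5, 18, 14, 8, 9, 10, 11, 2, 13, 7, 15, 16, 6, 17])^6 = (18)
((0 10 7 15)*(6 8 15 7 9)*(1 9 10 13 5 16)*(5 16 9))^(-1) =((0 13 16 1 5 9 6 8 15))^(-1) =(0 15 8 6 9 5 1 16 13)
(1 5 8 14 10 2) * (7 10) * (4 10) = (1 5 8 14 7 4 10 2) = [0, 5, 1, 3, 10, 8, 6, 4, 14, 9, 2, 11, 12, 13, 7]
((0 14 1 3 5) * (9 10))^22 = ((0 14 1 3 5)(9 10))^22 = (0 1 5 14 3)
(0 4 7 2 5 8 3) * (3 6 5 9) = (0 4 7 2 9 3)(5 8 6) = [4, 1, 9, 0, 7, 8, 5, 2, 6, 3]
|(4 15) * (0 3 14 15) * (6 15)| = |(0 3 14 6 15 4)| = 6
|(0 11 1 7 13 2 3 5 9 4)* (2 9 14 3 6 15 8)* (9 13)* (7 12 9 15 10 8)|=|(0 11 1 12 9 4)(2 6 10 8)(3 5 14)(7 15)|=12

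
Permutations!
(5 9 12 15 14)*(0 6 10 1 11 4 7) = (0 6 10 1 11 4 7)(5 9 12 15 14) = [6, 11, 2, 3, 7, 9, 10, 0, 8, 12, 1, 4, 15, 13, 5, 14]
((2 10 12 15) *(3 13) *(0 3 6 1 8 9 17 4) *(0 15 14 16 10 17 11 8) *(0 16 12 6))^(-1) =((0 3 13)(1 16 10 6)(2 17 4 15)(8 9 11)(12 14))^(-1) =(0 13 3)(1 6 10 16)(2 15 4 17)(8 11 9)(12 14)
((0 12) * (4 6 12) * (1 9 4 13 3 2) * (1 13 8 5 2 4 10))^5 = ((0 8 5 2 13 3 4 6 12)(1 9 10))^5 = (0 3 8 4 5 6 2 12 13)(1 10 9)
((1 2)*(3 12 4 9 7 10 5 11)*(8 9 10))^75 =((1 2)(3 12 4 10 5 11)(7 8 9))^75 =(1 2)(3 10)(4 11)(5 12)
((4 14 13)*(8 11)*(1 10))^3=((1 10)(4 14 13)(8 11))^3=(14)(1 10)(8 11)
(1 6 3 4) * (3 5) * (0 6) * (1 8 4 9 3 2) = (0 6 5 2 1)(3 9)(4 8) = [6, 0, 1, 9, 8, 2, 5, 7, 4, 3]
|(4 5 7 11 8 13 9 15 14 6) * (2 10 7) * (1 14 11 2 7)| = 40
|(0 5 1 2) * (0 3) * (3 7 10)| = |(0 5 1 2 7 10 3)| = 7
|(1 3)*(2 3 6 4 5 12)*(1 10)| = 8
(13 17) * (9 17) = [0, 1, 2, 3, 4, 5, 6, 7, 8, 17, 10, 11, 12, 9, 14, 15, 16, 13] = (9 17 13)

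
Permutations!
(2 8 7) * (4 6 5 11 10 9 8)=[0, 1, 4, 3, 6, 11, 5, 2, 7, 8, 9, 10]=(2 4 6 5 11 10 9 8 7)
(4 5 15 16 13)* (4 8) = [0, 1, 2, 3, 5, 15, 6, 7, 4, 9, 10, 11, 12, 8, 14, 16, 13] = (4 5 15 16 13 8)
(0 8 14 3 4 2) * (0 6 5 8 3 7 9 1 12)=(0 3 4 2 6 5 8 14 7 9 1 12)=[3, 12, 6, 4, 2, 8, 5, 9, 14, 1, 10, 11, 0, 13, 7]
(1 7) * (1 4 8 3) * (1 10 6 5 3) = (1 7 4 8)(3 10 6 5) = [0, 7, 2, 10, 8, 3, 5, 4, 1, 9, 6]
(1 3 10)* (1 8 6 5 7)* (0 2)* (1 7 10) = (0 2)(1 3)(5 10 8 6) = [2, 3, 0, 1, 4, 10, 5, 7, 6, 9, 8]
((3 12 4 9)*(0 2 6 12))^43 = (0 2 6 12 4 9 3)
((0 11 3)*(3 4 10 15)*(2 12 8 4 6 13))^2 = (0 6 2 8 10 3 11 13 12 4 15)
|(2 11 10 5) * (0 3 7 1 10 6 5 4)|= 12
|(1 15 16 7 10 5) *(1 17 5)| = 10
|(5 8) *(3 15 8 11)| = |(3 15 8 5 11)| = 5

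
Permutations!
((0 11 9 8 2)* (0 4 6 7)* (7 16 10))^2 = ((0 11 9 8 2 4 6 16 10 7))^2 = (0 9 2 6 10)(4 16 7 11 8)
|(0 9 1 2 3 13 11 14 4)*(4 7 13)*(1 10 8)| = |(0 9 10 8 1 2 3 4)(7 13 11 14)| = 8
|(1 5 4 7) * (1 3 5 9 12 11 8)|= 20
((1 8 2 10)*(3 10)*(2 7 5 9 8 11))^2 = ((1 11 2 3 10)(5 9 8 7))^2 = (1 2 10 11 3)(5 8)(7 9)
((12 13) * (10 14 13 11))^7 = ((10 14 13 12 11))^7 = (10 13 11 14 12)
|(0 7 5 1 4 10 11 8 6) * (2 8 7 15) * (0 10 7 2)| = |(0 15)(1 4 7 5)(2 8 6 10 11)| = 20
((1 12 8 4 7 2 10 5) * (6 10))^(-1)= (1 5 10 6 2 7 4 8 12)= ((1 12 8 4 7 2 6 10 5))^(-1)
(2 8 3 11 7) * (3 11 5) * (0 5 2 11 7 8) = [5, 1, 0, 2, 4, 3, 6, 11, 7, 9, 10, 8] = (0 5 3 2)(7 11 8)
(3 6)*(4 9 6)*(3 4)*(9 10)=(4 10 9 6)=[0, 1, 2, 3, 10, 5, 4, 7, 8, 6, 9]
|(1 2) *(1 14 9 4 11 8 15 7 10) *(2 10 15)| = 6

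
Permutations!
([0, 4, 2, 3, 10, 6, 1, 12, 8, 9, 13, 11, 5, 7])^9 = [0, 4, 2, 3, 10, 6, 1, 12, 8, 9, 13, 11, 5, 7]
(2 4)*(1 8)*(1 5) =(1 8 5)(2 4) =[0, 8, 4, 3, 2, 1, 6, 7, 5]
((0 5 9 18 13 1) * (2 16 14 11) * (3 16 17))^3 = (0 18)(1 9)(2 16)(3 11)(5 13)(14 17)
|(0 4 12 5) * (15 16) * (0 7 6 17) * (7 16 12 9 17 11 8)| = 4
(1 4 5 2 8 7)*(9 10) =[0, 4, 8, 3, 5, 2, 6, 1, 7, 10, 9] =(1 4 5 2 8 7)(9 10)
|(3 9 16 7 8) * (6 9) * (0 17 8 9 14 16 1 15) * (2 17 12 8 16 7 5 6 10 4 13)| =17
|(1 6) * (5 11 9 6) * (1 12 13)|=7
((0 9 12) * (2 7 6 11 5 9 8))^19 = ((0 8 2 7 6 11 5 9 12))^19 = (0 8 2 7 6 11 5 9 12)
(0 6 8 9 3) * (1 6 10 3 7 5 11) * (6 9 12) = (0 10 3)(1 9 7 5 11)(6 8 12) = [10, 9, 2, 0, 4, 11, 8, 5, 12, 7, 3, 1, 6]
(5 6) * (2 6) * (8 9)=(2 6 5)(8 9)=[0, 1, 6, 3, 4, 2, 5, 7, 9, 8]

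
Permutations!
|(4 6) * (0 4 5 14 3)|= 6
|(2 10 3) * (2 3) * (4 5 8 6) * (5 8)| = |(2 10)(4 8 6)| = 6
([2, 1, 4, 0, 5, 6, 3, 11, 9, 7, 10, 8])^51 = [5, 1, 6, 4, 3, 0, 2, 9, 11, 8, 10, 7]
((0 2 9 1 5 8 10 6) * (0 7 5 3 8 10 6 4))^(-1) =((0 2 9 1 3 8 6 7 5 10 4))^(-1) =(0 4 10 5 7 6 8 3 1 9 2)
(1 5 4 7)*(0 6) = (0 6)(1 5 4 7) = [6, 5, 2, 3, 7, 4, 0, 1]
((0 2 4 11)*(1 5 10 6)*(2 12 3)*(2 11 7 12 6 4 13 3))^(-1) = ((0 6 1 5 10 4 7 12 2 13 3 11))^(-1) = (0 11 3 13 2 12 7 4 10 5 1 6)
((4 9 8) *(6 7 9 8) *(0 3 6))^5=((0 3 6 7 9)(4 8))^5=(9)(4 8)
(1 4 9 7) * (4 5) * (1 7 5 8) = [0, 8, 2, 3, 9, 4, 6, 7, 1, 5] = (1 8)(4 9 5)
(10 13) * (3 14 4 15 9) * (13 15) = (3 14 4 13 10 15 9) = [0, 1, 2, 14, 13, 5, 6, 7, 8, 3, 15, 11, 12, 10, 4, 9]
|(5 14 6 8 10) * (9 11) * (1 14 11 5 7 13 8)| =|(1 14 6)(5 11 9)(7 13 8 10)| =12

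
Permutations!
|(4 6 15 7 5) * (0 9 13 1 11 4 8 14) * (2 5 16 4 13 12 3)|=|(0 9 12 3 2 5 8 14)(1 11 13)(4 6 15 7 16)|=120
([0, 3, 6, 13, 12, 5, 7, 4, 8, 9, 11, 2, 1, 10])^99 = [0, 12, 11, 1, 7, 5, 2, 6, 8, 9, 13, 10, 4, 3]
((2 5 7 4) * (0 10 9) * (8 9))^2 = (0 8)(2 7)(4 5)(9 10)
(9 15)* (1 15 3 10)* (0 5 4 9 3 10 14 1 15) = (0 5 4 9 10 15 3 14 1) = [5, 0, 2, 14, 9, 4, 6, 7, 8, 10, 15, 11, 12, 13, 1, 3]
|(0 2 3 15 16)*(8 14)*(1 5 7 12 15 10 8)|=|(0 2 3 10 8 14 1 5 7 12 15 16)|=12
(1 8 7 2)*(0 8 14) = (0 8 7 2 1 14) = [8, 14, 1, 3, 4, 5, 6, 2, 7, 9, 10, 11, 12, 13, 0]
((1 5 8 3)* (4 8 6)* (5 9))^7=(9)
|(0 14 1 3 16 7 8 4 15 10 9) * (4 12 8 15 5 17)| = 18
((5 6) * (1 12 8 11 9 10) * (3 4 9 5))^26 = ((1 12 8 11 5 6 3 4 9 10))^26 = (1 3 8 9 5)(4 11 10 6 12)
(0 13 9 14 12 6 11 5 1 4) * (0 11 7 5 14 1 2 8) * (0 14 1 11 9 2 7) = (0 13 2 8 14 12 6)(1 4 9 11)(5 7) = [13, 4, 8, 3, 9, 7, 0, 5, 14, 11, 10, 1, 6, 2, 12]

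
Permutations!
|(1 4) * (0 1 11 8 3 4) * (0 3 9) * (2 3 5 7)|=10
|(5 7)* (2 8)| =|(2 8)(5 7)| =2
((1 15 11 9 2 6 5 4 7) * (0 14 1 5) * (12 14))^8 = (0 6 2 9 11 15 1 14 12)(4 5 7)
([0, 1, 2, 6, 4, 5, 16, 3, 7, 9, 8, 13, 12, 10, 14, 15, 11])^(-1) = (3 7 8 10 13 11 16 6)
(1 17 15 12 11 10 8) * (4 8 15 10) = (1 17 10 15 12 11 4 8) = [0, 17, 2, 3, 8, 5, 6, 7, 1, 9, 15, 4, 11, 13, 14, 12, 16, 10]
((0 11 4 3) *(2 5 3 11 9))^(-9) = (0 9 2 5 3)(4 11)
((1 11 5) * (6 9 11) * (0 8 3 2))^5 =((0 8 3 2)(1 6 9 11 5))^5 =(11)(0 8 3 2)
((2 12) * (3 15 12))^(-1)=((2 3 15 12))^(-1)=(2 12 15 3)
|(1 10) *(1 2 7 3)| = 5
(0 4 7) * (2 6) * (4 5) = (0 5 4 7)(2 6) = [5, 1, 6, 3, 7, 4, 2, 0]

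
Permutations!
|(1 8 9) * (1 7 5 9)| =|(1 8)(5 9 7)| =6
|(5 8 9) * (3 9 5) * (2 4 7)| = 6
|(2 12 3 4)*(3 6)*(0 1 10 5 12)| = 9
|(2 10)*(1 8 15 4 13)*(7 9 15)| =|(1 8 7 9 15 4 13)(2 10)| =14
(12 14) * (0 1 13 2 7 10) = (0 1 13 2 7 10)(12 14) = [1, 13, 7, 3, 4, 5, 6, 10, 8, 9, 0, 11, 14, 2, 12]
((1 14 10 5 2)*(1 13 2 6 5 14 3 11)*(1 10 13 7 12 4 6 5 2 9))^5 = (1 13 10 3 9 14 11)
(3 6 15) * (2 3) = (2 3 6 15) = [0, 1, 3, 6, 4, 5, 15, 7, 8, 9, 10, 11, 12, 13, 14, 2]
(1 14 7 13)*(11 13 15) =(1 14 7 15 11 13) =[0, 14, 2, 3, 4, 5, 6, 15, 8, 9, 10, 13, 12, 1, 7, 11]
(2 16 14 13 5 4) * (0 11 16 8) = (0 11 16 14 13 5 4 2 8) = [11, 1, 8, 3, 2, 4, 6, 7, 0, 9, 10, 16, 12, 5, 13, 15, 14]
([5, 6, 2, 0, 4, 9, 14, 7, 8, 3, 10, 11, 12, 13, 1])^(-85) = (0 3 9 5)(1 14 6)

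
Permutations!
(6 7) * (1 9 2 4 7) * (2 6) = (1 9 6)(2 4 7) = [0, 9, 4, 3, 7, 5, 1, 2, 8, 6]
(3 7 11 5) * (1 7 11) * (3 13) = (1 7)(3 11 5 13) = [0, 7, 2, 11, 4, 13, 6, 1, 8, 9, 10, 5, 12, 3]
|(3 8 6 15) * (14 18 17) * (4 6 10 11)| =21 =|(3 8 10 11 4 6 15)(14 18 17)|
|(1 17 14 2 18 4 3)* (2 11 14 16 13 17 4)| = |(1 4 3)(2 18)(11 14)(13 17 16)| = 6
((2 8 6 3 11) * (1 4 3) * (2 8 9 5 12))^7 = (1 4 3 11 8 6)(2 12 5 9)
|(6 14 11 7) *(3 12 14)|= 6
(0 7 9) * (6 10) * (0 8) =(0 7 9 8)(6 10) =[7, 1, 2, 3, 4, 5, 10, 9, 0, 8, 6]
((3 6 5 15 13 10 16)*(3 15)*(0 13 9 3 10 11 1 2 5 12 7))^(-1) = (0 7 12 6 3 9 15 16 10 5 2 1 11 13)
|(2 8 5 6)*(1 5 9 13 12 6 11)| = |(1 5 11)(2 8 9 13 12 6)| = 6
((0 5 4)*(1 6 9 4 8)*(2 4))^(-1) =(0 4 2 9 6 1 8 5)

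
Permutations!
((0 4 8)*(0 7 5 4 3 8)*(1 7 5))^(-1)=((0 3 8 5 4)(1 7))^(-1)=(0 4 5 8 3)(1 7)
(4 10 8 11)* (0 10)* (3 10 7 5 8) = (0 7 5 8 11 4)(3 10) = [7, 1, 2, 10, 0, 8, 6, 5, 11, 9, 3, 4]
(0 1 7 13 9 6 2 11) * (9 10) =[1, 7, 11, 3, 4, 5, 2, 13, 8, 6, 9, 0, 12, 10] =(0 1 7 13 10 9 6 2 11)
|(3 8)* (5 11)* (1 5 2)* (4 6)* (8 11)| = |(1 5 8 3 11 2)(4 6)| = 6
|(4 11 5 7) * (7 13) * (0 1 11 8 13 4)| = 8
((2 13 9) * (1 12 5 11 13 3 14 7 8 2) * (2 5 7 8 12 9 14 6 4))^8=(5 14 11 8 13)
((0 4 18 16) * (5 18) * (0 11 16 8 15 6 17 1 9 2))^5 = (0 15 2 8 9 18 1 5 17 4 6)(11 16)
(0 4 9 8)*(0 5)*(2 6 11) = (0 4 9 8 5)(2 6 11) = [4, 1, 6, 3, 9, 0, 11, 7, 5, 8, 10, 2]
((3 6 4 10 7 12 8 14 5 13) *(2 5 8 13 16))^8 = (2 16 5)(3 6 4 10 7 12 13)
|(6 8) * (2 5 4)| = |(2 5 4)(6 8)| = 6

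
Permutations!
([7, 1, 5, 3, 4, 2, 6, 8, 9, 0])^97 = (0 7 8 9)(2 5)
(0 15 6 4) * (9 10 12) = (0 15 6 4)(9 10 12) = [15, 1, 2, 3, 0, 5, 4, 7, 8, 10, 12, 11, 9, 13, 14, 6]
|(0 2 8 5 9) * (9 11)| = 6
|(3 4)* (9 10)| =|(3 4)(9 10)| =2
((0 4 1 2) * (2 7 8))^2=(0 1 8)(2 4 7)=((0 4 1 7 8 2))^2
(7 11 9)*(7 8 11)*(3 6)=(3 6)(8 11 9)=[0, 1, 2, 6, 4, 5, 3, 7, 11, 8, 10, 9]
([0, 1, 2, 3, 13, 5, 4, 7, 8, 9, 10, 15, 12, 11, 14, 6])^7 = (4 11 6 13 15)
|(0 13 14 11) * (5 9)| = 4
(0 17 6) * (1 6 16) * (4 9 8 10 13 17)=(0 4 9 8 10 13 17 16 1 6)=[4, 6, 2, 3, 9, 5, 0, 7, 10, 8, 13, 11, 12, 17, 14, 15, 1, 16]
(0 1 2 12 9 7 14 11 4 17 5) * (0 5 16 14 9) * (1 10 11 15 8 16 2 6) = [10, 6, 12, 3, 17, 5, 1, 9, 16, 7, 11, 4, 0, 13, 15, 8, 14, 2] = (0 10 11 4 17 2 12)(1 6)(7 9)(8 16 14 15)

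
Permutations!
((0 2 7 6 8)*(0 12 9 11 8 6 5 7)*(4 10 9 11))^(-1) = (0 2)(4 9 10)(5 7)(8 11 12)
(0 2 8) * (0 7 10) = [2, 1, 8, 3, 4, 5, 6, 10, 7, 9, 0] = (0 2 8 7 10)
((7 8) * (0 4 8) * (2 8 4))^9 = ((0 2 8 7))^9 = (0 2 8 7)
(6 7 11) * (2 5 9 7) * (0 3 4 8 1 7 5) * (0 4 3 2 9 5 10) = (0 2 4 8 1 7 11 6 9 10) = [2, 7, 4, 3, 8, 5, 9, 11, 1, 10, 0, 6]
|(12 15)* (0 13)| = 2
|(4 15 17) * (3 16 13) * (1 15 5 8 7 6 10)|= 9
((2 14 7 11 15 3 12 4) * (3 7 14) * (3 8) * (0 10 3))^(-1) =(0 8 2 4 12 3 10)(7 15 11)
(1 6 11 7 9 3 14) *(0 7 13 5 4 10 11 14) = (0 7 9 3)(1 6 14)(4 10 11 13 5) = [7, 6, 2, 0, 10, 4, 14, 9, 8, 3, 11, 13, 12, 5, 1]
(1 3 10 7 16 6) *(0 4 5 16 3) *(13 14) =[4, 0, 2, 10, 5, 16, 1, 3, 8, 9, 7, 11, 12, 14, 13, 15, 6] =(0 4 5 16 6 1)(3 10 7)(13 14)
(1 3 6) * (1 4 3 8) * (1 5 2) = (1 8 5 2)(3 6 4) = [0, 8, 1, 6, 3, 2, 4, 7, 5]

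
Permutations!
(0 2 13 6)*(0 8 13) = (0 2)(6 8 13) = [2, 1, 0, 3, 4, 5, 8, 7, 13, 9, 10, 11, 12, 6]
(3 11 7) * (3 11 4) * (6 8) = (3 4)(6 8)(7 11) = [0, 1, 2, 4, 3, 5, 8, 11, 6, 9, 10, 7]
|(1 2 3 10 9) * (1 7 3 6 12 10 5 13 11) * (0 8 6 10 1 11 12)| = 9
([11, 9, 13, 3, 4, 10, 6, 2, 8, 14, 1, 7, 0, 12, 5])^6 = (1 9 14 5 10)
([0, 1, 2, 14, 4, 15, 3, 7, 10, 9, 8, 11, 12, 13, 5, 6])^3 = (3 15 14 6 5)(8 10)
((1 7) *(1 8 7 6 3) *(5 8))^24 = (8) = ((1 6 3)(5 8 7))^24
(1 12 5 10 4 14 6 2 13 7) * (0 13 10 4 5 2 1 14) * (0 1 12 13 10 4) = (0 10 5)(1 13 7 14 6 12 2 4) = [10, 13, 4, 3, 1, 0, 12, 14, 8, 9, 5, 11, 2, 7, 6]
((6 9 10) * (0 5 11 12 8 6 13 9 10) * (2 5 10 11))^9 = ((0 10 13 9)(2 5)(6 11 12 8))^9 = (0 10 13 9)(2 5)(6 11 12 8)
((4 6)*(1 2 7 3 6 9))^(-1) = (1 9 4 6 3 7 2)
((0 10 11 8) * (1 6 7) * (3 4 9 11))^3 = (0 4 8 3 11 10 9)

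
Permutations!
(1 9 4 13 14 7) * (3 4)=(1 9 3 4 13 14 7)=[0, 9, 2, 4, 13, 5, 6, 1, 8, 3, 10, 11, 12, 14, 7]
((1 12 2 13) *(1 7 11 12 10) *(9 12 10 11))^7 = (1 11 10)(2 7 12 13 9)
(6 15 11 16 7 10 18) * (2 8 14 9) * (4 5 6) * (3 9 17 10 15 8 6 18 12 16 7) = (2 6 8 14 17 10 12 16 3 9)(4 5 18)(7 15 11) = [0, 1, 6, 9, 5, 18, 8, 15, 14, 2, 12, 7, 16, 13, 17, 11, 3, 10, 4]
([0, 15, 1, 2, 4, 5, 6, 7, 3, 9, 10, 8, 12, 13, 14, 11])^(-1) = (1 2 3 8 11 15)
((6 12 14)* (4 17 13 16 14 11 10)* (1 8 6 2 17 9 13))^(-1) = (1 17 2 14 16 13 9 4 10 11 12 6 8)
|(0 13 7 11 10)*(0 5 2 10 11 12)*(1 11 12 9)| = |(0 13 7 9 1 11 12)(2 10 5)| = 21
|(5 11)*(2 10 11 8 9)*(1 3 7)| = |(1 3 7)(2 10 11 5 8 9)| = 6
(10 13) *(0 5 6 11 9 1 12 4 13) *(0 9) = (0 5 6 11)(1 12 4 13 10 9) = [5, 12, 2, 3, 13, 6, 11, 7, 8, 1, 9, 0, 4, 10]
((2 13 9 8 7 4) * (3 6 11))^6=(13)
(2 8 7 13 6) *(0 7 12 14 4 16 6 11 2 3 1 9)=(0 7 13 11 2 8 12 14 4 16 6 3 1 9)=[7, 9, 8, 1, 16, 5, 3, 13, 12, 0, 10, 2, 14, 11, 4, 15, 6]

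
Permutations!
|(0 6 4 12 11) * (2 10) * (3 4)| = |(0 6 3 4 12 11)(2 10)| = 6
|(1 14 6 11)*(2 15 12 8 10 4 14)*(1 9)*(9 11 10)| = 12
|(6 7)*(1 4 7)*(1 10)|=|(1 4 7 6 10)|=5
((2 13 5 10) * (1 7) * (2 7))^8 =((1 2 13 5 10 7))^8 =(1 13 10)(2 5 7)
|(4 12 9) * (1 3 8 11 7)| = |(1 3 8 11 7)(4 12 9)| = 15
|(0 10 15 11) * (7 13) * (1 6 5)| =12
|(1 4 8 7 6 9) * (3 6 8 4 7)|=6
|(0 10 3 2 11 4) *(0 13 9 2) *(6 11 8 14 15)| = 9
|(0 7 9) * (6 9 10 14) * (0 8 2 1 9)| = |(0 7 10 14 6)(1 9 8 2)| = 20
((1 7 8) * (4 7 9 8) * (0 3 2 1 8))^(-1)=(0 9 1 2 3)(4 7)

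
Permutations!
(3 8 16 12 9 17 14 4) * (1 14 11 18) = (1 14 4 3 8 16 12 9 17 11 18) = [0, 14, 2, 8, 3, 5, 6, 7, 16, 17, 10, 18, 9, 13, 4, 15, 12, 11, 1]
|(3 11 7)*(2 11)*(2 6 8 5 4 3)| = |(2 11 7)(3 6 8 5 4)| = 15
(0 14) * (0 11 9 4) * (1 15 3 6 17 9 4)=(0 14 11 4)(1 15 3 6 17 9)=[14, 15, 2, 6, 0, 5, 17, 7, 8, 1, 10, 4, 12, 13, 11, 3, 16, 9]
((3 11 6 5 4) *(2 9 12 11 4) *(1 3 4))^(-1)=(1 3)(2 5 6 11 12 9)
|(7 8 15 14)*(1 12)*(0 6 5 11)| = 4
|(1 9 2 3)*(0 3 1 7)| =3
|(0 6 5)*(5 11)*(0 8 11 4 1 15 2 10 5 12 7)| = |(0 6 4 1 15 2 10 5 8 11 12 7)| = 12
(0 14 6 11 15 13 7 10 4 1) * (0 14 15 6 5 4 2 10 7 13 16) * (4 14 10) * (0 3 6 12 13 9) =[15, 10, 4, 6, 1, 14, 11, 7, 8, 0, 2, 12, 13, 9, 5, 16, 3] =(0 15 16 3 6 11 12 13 9)(1 10 2 4)(5 14)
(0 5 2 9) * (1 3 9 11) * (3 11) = (0 5 2 3 9)(1 11) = [5, 11, 3, 9, 4, 2, 6, 7, 8, 0, 10, 1]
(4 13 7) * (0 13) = (0 13 7 4) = [13, 1, 2, 3, 0, 5, 6, 4, 8, 9, 10, 11, 12, 7]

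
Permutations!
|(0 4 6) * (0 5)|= 4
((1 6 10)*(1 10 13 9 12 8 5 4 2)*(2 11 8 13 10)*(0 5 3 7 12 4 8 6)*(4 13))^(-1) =((0 5 8 3 7 12 4 11 6 10 2 1)(9 13))^(-1) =(0 1 2 10 6 11 4 12 7 3 8 5)(9 13)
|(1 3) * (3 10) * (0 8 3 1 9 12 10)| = 7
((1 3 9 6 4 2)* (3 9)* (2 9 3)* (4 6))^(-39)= ((1 3 2)(4 9))^(-39)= (4 9)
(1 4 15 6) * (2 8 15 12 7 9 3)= (1 4 12 7 9 3 2 8 15 6)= [0, 4, 8, 2, 12, 5, 1, 9, 15, 3, 10, 11, 7, 13, 14, 6]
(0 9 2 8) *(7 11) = (0 9 2 8)(7 11) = [9, 1, 8, 3, 4, 5, 6, 11, 0, 2, 10, 7]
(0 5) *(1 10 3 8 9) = (0 5)(1 10 3 8 9) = [5, 10, 2, 8, 4, 0, 6, 7, 9, 1, 3]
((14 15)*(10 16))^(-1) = (10 16)(14 15)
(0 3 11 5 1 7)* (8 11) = (0 3 8 11 5 1 7) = [3, 7, 2, 8, 4, 1, 6, 0, 11, 9, 10, 5]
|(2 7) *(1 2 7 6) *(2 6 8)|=2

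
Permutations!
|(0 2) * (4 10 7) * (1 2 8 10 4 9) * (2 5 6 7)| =|(0 8 10 2)(1 5 6 7 9)| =20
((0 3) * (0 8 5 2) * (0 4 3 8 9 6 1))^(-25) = (0 5 4 9 1 8 2 3 6)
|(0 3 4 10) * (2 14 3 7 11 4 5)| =|(0 7 11 4 10)(2 14 3 5)| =20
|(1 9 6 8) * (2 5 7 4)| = 4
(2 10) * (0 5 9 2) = [5, 1, 10, 3, 4, 9, 6, 7, 8, 2, 0] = (0 5 9 2 10)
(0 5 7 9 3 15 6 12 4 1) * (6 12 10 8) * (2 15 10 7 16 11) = (0 5 16 11 2 15 12 4 1)(3 10 8 6 7 9) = [5, 0, 15, 10, 1, 16, 7, 9, 6, 3, 8, 2, 4, 13, 14, 12, 11]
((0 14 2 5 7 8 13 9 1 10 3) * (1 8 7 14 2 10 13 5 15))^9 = (0 10 5 9 1 2 3 14 8 13 15)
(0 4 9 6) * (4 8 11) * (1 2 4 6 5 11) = (0 8 1 2 4 9 5 11 6) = [8, 2, 4, 3, 9, 11, 0, 7, 1, 5, 10, 6]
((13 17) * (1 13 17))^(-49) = (17)(1 13)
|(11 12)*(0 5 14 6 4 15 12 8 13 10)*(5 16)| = |(0 16 5 14 6 4 15 12 11 8 13 10)| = 12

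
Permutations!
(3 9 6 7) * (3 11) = [0, 1, 2, 9, 4, 5, 7, 11, 8, 6, 10, 3] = (3 9 6 7 11)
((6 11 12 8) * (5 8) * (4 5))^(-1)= ((4 5 8 6 11 12))^(-1)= (4 12 11 6 8 5)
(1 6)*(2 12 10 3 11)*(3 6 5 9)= (1 5 9 3 11 2 12 10 6)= [0, 5, 12, 11, 4, 9, 1, 7, 8, 3, 6, 2, 10]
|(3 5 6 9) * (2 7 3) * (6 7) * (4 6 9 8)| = |(2 9)(3 5 7)(4 6 8)| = 6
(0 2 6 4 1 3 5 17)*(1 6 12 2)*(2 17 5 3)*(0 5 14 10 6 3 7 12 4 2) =(0 1)(2 4 3 7 12 17 5 14 10 6) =[1, 0, 4, 7, 3, 14, 2, 12, 8, 9, 6, 11, 17, 13, 10, 15, 16, 5]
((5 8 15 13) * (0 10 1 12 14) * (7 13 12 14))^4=(5 7 15)(8 13 12)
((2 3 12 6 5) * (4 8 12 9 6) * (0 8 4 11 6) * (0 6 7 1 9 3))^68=(0 5 9 7 12)(1 11 8 2 6)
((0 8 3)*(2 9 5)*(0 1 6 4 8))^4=((1 6 4 8 3)(2 9 5))^4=(1 3 8 4 6)(2 9 5)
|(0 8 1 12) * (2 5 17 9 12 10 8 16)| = |(0 16 2 5 17 9 12)(1 10 8)| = 21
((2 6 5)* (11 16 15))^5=(2 5 6)(11 15 16)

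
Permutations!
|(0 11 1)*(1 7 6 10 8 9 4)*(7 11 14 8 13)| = |(0 14 8 9 4 1)(6 10 13 7)| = 12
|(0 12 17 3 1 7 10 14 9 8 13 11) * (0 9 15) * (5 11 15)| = 14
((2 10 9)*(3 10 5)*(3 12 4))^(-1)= ((2 5 12 4 3 10 9))^(-1)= (2 9 10 3 4 12 5)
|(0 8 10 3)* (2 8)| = |(0 2 8 10 3)| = 5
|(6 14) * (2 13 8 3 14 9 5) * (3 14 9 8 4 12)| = 21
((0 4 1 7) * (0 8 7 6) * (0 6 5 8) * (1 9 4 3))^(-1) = (0 7 8 5 1 3)(4 9)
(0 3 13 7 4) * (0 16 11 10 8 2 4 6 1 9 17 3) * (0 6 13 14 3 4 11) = (0 6 1 9 17 4 16)(2 11 10 8)(3 14)(7 13) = [6, 9, 11, 14, 16, 5, 1, 13, 2, 17, 8, 10, 12, 7, 3, 15, 0, 4]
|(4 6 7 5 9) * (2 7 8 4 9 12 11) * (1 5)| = 6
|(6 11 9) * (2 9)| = |(2 9 6 11)| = 4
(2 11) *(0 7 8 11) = (0 7 8 11 2) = [7, 1, 0, 3, 4, 5, 6, 8, 11, 9, 10, 2]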